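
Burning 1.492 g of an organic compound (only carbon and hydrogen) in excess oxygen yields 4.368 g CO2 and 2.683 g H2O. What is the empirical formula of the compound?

CH3

mol C = 4.368 / 44.01 = 0.09925; mass C = 0.09925 × 12.01 = 1.192 g
mol H = 2 × (2.683 / 18.02) = 0.2978; mass H = 0.2978 × 1.008 = 0.3002 g
Divide by the smallest (0.09925 mol C): C 1.000, H 3.000
→ CH3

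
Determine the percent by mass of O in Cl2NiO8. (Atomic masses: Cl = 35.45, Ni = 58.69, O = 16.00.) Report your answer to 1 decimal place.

Molar mass = 2(35.45) + 1(58.69) + 8(16.00) = 257.590 g/mol
Mass of O per mole = 8 × 16.00 = 128.000 g
% O = 128.000 / 257.590 × 100 = 49.7%

49.7%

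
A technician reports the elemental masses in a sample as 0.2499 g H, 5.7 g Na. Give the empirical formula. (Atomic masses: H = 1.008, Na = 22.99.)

HNa

Moles — H: 0.2499 / 1.008 = 0.2479 mol; Na: 5.7 / 22.99 = 0.2479 mol
Divide by the smallest (0.2479 mol H): H 1.000, Na 1.000
→ HNa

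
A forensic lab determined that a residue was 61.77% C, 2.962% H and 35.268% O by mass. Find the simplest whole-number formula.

Assume 100 g: 61.77 g C, 2.962 g H, 35.268 g O.
Moles — C: 61.77 / 12.01 = 5.143 mol; H: 2.962 / 1.008 = 2.938 mol; O: 35.268 / 16.00 = 2.204 mol
Smallest is O at 2.204 mol; normalising gives C 2.333, H 1.333, O 1.000
Multiply by 3: C 7.00, H 4.00, O 3.00 → C7H4O3

C7H4O3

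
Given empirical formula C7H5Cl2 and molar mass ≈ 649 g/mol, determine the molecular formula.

C28H20Cl8

Empirical-formula mass = 160.01 g/mol
n = 649 / 160.01 = 4.06 ≈ 4
Molecular formula = (C7H5Cl2)4 = C28H20Cl8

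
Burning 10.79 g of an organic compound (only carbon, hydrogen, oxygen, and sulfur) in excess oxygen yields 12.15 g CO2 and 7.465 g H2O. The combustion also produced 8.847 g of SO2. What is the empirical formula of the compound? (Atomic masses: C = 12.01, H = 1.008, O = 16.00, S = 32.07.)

C2H6OS

mol C = 12.15 / 44.01 = 0.2761; mass C = 0.2761 × 12.01 = 3.316 g
mol H = 2 × (7.465 / 18.02) = 0.8285; mass H = 0.8285 × 1.008 = 0.8352 g
mol S = 8.847 / 64.07 = 0.1381; mass S = 4.428 g
mass O = 10.79 − (8.579) = 2.211 g → mol O = 0.1382
Ratios (÷ 0.1381): C 1.999, H 6.000, O 1.001, S 1.000
≈ 2:6:1:1 → C2H6OS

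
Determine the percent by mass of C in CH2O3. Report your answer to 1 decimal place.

19.4%

Molar mass = 1(12.01) + 2(1.008) + 3(16.00) = 62.026 g/mol
Mass of C per mole = 1 × 12.01 = 12.010 g
% C = 12.010 / 62.026 × 100 = 19.4%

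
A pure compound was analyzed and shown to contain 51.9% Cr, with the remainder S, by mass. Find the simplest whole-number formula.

Assume 100 g: 51.9 g Cr, 48.1 g S.
Cr: 51.9 g ÷ 52.00 g/mol = 0.9981 mol
S: 48.1 g ÷ 32.07 g/mol = 1.5 mol
Ratios (÷ 0.9981): Cr 1.000, S 1.503
Scaling by 2: Cr 2.00, S 3.01 → Cr2S3

Cr2S3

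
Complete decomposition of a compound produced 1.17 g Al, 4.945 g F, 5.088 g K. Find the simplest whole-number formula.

n(Al) = 1.17/26.98 = 0.04337, n(F) = 4.945/19.00 = 0.2603, n(K) = 5.088/39.10 = 0.1301
Divide by the smallest (0.04337 mol Al): Al 1.000, F 6.002, K 3.001
Ratio ≈ 1:6:3, so the empirical formula is AlF6K3

AlF6K3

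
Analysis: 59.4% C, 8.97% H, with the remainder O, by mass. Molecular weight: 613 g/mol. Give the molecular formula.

Assume 100 g: 59.4 g C, 8.97 g H, 31.63 g O.
Moles — C: 59.4 / 12.01 = 4.946 mol; H: 8.97 / 1.008 = 8.899 mol; O: 31.63 / 16.00 = 1.977 mol
Divide by the smallest (1.977 mol O): C 2.502, H 4.501, O 1.000
×2: C 5.00, H 9.00, O 2.00 → C5H9O2
Empirical-formula mass = 101.12 g/mol
n = 613 / 101.12 = 6.06 ≈ 6
Molecular formula = (C5H9O2)×6 = C30H54O12

C30H54O12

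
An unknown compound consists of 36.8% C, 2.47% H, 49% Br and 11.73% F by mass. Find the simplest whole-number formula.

C5H4BrF

Assume 100 g: 36.8 g C, 2.47 g H, 49 g Br, 11.73 g F.
C: 36.8 g ÷ 12.01 g/mol = 3.064 mol
H: 2.47 g ÷ 1.008 g/mol = 2.45 mol
Br: 49 g ÷ 79.90 g/mol = 0.6133 mol
F: 11.73 g ÷ 19.00 g/mol = 0.6174 mol
Smallest is Br at 0.6133 mol; normalising gives C 4.996, H 3.996, Br 1.000, F 1.007
≈ 5:4:1:1 → C5H4BrF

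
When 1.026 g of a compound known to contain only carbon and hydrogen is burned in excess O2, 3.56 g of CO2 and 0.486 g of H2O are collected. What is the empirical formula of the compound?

mol C = 3.56 / 44.01 = 0.08089; mass C = 0.08089 × 12.01 = 0.9715 g
mol H = 2 × (0.486 / 18.02) = 0.05394; mass H = 0.05394 × 1.008 = 0.05437 g
Smallest is H at 0.05394 mol; normalising gives C 1.500, H 1.000
Scaling by 2: C 3.00, H 2.00 → C3H2

C3H2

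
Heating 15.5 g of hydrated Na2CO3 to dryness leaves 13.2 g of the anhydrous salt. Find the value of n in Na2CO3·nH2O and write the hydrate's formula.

Na2CO3·H2O

Mass of water lost = 15.5 − 13.2 = 2.3 g → 2.3 / 18.02 = 0.1276 mol H2O
Molar mass of Na2CO3 = 105.99 g/mol → mol Na2CO3 = 13.2 / 105.99 = 0.1245
n = 0.1276 / 0.1245 = 1.02 ≈ 1 → Na2CO3·H2O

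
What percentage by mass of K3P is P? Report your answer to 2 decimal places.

20.89%

Molar mass = 3(39.10) + 1(30.97) = 148.270 g/mol
Mass of P per mole = 1 × 30.97 = 30.970 g
% P = 30.970 / 148.270 × 100 = 20.89%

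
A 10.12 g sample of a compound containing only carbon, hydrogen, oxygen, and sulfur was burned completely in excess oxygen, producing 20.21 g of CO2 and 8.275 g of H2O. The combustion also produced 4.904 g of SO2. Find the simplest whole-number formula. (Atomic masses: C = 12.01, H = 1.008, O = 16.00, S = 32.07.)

mol C = 20.21 / 44.01 = 0.4592; mass C = 0.4592 × 12.01 = 5.515 g
mol H = 2 × (8.275 / 18.02) = 0.9184; mass H = 0.9184 × 1.008 = 0.9258 g
mol S = 4.904 / 64.07 = 0.07654; mass S = 2.455 g
mass O = 10.12 − (8.896) = 1.224 g → mol O = 0.07652
Ratios (÷ 0.07652): C 6.001, H 12.002, O 1.000, S 1.000
Ratio ≈ 6:12:1:1, so the empirical formula is C6H12OS

C6H12OS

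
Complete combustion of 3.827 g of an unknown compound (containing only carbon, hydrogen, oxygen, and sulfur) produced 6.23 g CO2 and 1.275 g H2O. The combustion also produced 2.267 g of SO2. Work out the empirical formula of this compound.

C8H8O3S2

mol C = 6.23 / 44.01 = 0.1416; mass C = 0.1416 × 12.01 = 1.700 g
mol H = 2 × (1.275 / 18.02) = 0.1415; mass H = 0.1415 × 1.008 = 0.1426 g
mol S = 2.267 / 64.07 = 0.03538; mass S = 1.135 g
mass O = 3.827 − (2.978) = 0.8495 g → mol O = 0.05309
Divide by the smallest (0.03538 mol S): C 4.001, H 3.999, O 1.501, S 1.000
Scaling by 2: C 8.00, H 8.00, O 3.00, S 2.00 → C8H8O3S2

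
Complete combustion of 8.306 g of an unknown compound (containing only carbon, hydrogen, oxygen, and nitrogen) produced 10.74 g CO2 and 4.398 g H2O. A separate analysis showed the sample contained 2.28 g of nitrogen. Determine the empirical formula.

C3H6N2O2

mol C = 10.74 / 44.01 = 0.2440; mass C = 0.2440 × 12.01 = 2.931 g
mol H = 2 × (4.398 / 18.02) = 0.4881; mass H = 0.4881 × 1.008 = 0.4920 g
mol N = 2.28 / 14.01 = 0.1627
mass O = 8.306 − (5.703) = 2.603 g → mol O = 0.1627
Divide by the smallest (0.1627 mol O): C 1.500, H 3.000, N 1.000, O 1.000
Scaling by 2: C 3.00, H 6.00, N 2.00, O 2.00 → C3H6N2O2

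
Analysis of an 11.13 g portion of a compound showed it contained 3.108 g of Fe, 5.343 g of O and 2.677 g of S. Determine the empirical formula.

Fe2O12S3

Moles — Fe: 3.108 / 55.85 = 0.05565 mol; O: 5.343 / 16.00 = 0.3339 mol; S: 2.677 / 32.07 = 0.08347 mol
Ratios (÷ 0.05565): Fe 1.000, O 6.001, S 1.500
Scaling by 2: Fe 2.00, O 12.00, S 3.00 → Fe2O12S3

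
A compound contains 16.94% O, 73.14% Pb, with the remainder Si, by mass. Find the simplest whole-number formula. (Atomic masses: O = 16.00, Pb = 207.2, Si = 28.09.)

Assume 100 g: 16.94 g O, 73.14 g Pb, 9.92 g Si.
O: 16.94 g ÷ 16.00 g/mol = 1.059 mol
Pb: 73.14 g ÷ 207.2 g/mol = 0.353 mol
Si: 9.92 g ÷ 28.09 g/mol = 0.3532 mol
Smallest is Pb at 0.353 mol; normalising gives O 2.999, Pb 1.000, Si 1.000
→ O3PbSi

O3PbSi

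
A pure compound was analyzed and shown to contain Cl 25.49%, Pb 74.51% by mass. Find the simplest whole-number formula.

Assume 100 g: 25.49 g Cl, 74.51 g Pb.
Cl: 25.49 g ÷ 35.45 g/mol = 0.719 mol
Pb: 74.51 g ÷ 207.2 g/mol = 0.3596 mol
Smallest is Pb at 0.3596 mol; normalising gives Cl 2.000, Pb 1.000
Ratio ≈ 2:1, so the empirical formula is Cl2Pb

Cl2Pb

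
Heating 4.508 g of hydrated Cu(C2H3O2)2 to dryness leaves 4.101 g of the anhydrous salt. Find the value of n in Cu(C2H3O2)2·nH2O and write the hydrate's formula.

Cu(C2H3O2)2·H2O

Mass of water lost = 4.508 − 4.101 = 0.407 g → 0.407 / 18.02 = 0.02259 mol H2O
Molar mass of Cu(C2H3O2)2 = 181.64 g/mol → mol Cu(C2H3O2)2 = 4.101 / 181.64 = 0.02258
n = 0.02259 / 0.02258 = 1.00 ≈ 1 → Cu(C2H3O2)2·H2O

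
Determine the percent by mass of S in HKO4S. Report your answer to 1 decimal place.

Molar mass = 1(1.008) + 1(39.10) + 4(16.00) + 1(32.07) = 136.178 g/mol
Mass of S per mole = 1 × 32.07 = 32.070 g
% S = 32.070 / 136.178 × 100 = 23.6%

23.6%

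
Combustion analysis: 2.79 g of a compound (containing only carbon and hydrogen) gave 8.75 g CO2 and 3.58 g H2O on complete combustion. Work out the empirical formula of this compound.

mol C = 8.75 / 44.01 = 0.1988; mass C = 0.1988 × 12.01 = 2.388 g
mol H = 2 × (3.58 / 18.02) = 0.3973; mass H = 0.3973 × 1.008 = 0.4005 g
Divide by the smallest (0.1988 mol C): C 1.000, H 1.998
≈ 1:2 → CH2

CH2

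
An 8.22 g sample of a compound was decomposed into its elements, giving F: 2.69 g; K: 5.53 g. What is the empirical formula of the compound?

FK

F: 2.69 g ÷ 19.00 g/mol = 0.1416 mol
K: 5.53 g ÷ 39.10 g/mol = 0.1414 mol
Ratios (÷ 0.1414): F 1.001, K 1.000
Ratio ≈ 1:1, so the empirical formula is FK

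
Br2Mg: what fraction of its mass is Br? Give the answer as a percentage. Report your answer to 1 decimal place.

Molar mass = 2(79.90) + 1(24.31) = 184.110 g/mol
Mass of Br per mole = 2 × 79.90 = 159.800 g
% Br = 159.800 / 184.110 × 100 = 86.8%

86.8%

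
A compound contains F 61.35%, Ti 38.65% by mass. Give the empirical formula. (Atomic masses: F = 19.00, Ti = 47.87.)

Assume 100 g: 61.35 g F, 38.65 g Ti.
Moles — F: 61.35 / 19.00 = 3.229 mol; Ti: 38.65 / 47.87 = 0.8074 mol
Ratios (÷ 0.8074): F 3.999, Ti 1.000
≈ 4:1 → F4Ti

F4Ti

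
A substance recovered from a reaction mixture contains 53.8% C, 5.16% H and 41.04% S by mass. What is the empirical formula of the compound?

Assume 100 g: 53.8 g C, 5.16 g H, 41.04 g S.
n(C) = 53.8/12.01 = 4.48, n(H) = 5.16/1.008 = 5.119, n(S) = 41.04/32.07 = 1.28
Ratios (÷ 1.28): C 3.501, H 4.000, S 1.000
Scaling by 2: C 7.00, H 8.00, S 2.00 → C7H8S2

C7H8S2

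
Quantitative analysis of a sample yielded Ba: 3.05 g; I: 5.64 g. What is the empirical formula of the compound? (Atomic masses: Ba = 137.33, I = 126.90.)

Ba: 3.05 g ÷ 137.33 g/mol = 0.02221 mol
I: 5.64 g ÷ 126.90 g/mol = 0.04444 mol
Divide by the smallest (0.02221 mol Ba): Ba 1.000, I 2.001
Ratio ≈ 1:2, so the empirical formula is BaI2

BaI2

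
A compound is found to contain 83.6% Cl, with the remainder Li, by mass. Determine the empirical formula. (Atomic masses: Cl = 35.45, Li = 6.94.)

ClLi

Assume 100 g: 83.6 g Cl, 16.4 g Li.
Moles — Cl: 83.6 / 35.45 = 2.358 mol; Li: 16.4 / 6.94 = 2.363 mol
Divide by the smallest (2.358 mol Cl): Cl 1.000, Li 1.002
→ ClLi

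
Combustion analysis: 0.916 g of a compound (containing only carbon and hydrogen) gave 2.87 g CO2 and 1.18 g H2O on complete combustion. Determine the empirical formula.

mol C = 2.87 / 44.01 = 0.06521; mass C = 0.06521 × 12.01 = 0.7832 g
mol H = 2 × (1.18 / 18.02) = 0.1310; mass H = 0.1310 × 1.008 = 0.1320 g
Smallest is C at 0.06521 mol; normalising gives C 1.000, H 2.008
→ CH2

CH2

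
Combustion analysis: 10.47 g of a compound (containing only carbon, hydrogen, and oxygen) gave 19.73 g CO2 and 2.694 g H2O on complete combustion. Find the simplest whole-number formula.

mol C = 19.73 / 44.01 = 0.4483; mass C = 0.4483 × 12.01 = 5.384 g
mol H = 2 × (2.694 / 18.02) = 0.2990; mass H = 0.2990 × 1.008 = 0.3014 g
mass O = 10.47 − (5.686) = 4.784 g → mol O = 0.2990
Divide by the smallest (0.299 mol H): C 1.499, H 1.000, O 1.000
Multiply by 2: C 3.00, H 2.00, O 2.00 → C3H2O2

C3H2O2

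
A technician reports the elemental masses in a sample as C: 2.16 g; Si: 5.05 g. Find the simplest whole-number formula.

n(C) = 2.16/12.01 = 0.1799, n(Si) = 5.05/28.09 = 0.1798
Divide by the smallest (0.1798 mol Si): C 1.000, Si 1.000
≈ 1:1 → CSi

CSi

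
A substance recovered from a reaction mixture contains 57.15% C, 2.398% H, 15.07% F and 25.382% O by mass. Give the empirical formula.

Assume 100 g: 57.15 g C, 2.398 g H, 15.07 g F, 25.382 g O.
n(C) = 57.15/12.01 = 4.759, n(H) = 2.398/1.008 = 2.379, n(F) = 15.07/19.00 = 0.7932, n(O) = 25.382/16.00 = 1.586
Smallest is F at 0.7932 mol; normalising gives C 5.999, H 2.999, F 1.000, O 2.000
≈ 6:3:1:2 → C6H3FO2

C6H3FO2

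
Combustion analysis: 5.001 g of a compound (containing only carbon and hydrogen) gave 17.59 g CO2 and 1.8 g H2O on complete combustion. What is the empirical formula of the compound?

C2H

mol C = 17.59 / 44.01 = 0.3997; mass C = 0.3997 × 12.01 = 4.800 g
mol H = 2 × (1.8 / 18.02) = 0.1998; mass H = 0.1998 × 1.008 = 0.2014 g
Ratios (÷ 0.1998): C 2.001, H 1.000
≈ 2:1 → C2H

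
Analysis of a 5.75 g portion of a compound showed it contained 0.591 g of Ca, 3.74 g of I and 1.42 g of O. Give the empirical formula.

CaI2O6

n(Ca) = 0.591/40.08 = 0.01475, n(I) = 3.74/126.90 = 0.02947, n(O) = 1.42/16.00 = 0.08875
Smallest is Ca at 0.01475 mol; normalising gives Ca 1.000, I 1.999, O 6.019
Ratio ≈ 1:2:6, so the empirical formula is CaI2O6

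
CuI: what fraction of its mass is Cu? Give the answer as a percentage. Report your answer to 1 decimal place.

33.4%

Molar mass = 1(63.55) + 1(126.90) = 190.450 g/mol
Mass of Cu per mole = 1 × 63.55 = 63.550 g
% Cu = 63.550 / 190.450 × 100 = 33.4%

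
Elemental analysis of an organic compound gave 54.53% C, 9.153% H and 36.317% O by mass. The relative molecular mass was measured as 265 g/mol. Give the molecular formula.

Assume 100 g: 54.53 g C, 9.153 g H, 36.317 g O.
Moles — C: 54.53 / 12.01 = 4.54 mol; H: 9.153 / 1.008 = 9.08 mol; O: 36.317 / 16.00 = 2.27 mol
Smallest is O at 2.27 mol; normalising gives C 2.000, H 4.000, O 1.000
→ C2H4O
Empirical-formula mass = 44.05 g/mol
n = 265 / 44.05 = 6.02 ≈ 6
Molecular formula = (C2H4O)×6 = C12H24O6

C12H24O6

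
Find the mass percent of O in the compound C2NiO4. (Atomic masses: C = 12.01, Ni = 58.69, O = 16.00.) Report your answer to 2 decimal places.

Molar mass = 2(12.01) + 1(58.69) + 4(16.00) = 146.710 g/mol
Mass of O per mole = 4 × 16.00 = 64.000 g
% O = 64.000 / 146.710 × 100 = 43.62%

43.62%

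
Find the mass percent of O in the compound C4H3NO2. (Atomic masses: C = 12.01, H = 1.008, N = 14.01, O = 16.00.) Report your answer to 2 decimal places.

Molar mass = 4(12.01) + 3(1.008) + 1(14.01) + 2(16.00) = 97.074 g/mol
Mass of O per mole = 2 × 16.00 = 32.000 g
% O = 32.000 / 97.074 × 100 = 32.96%

32.96%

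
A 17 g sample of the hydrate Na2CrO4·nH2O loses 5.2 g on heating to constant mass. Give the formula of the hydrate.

Mass of anhydrous Na2CrO4 = 17 − 5.2 = 11.8 g
mol H2O = 5.2 / 18.02 = 0.2886
Molar mass of Na2CrO4 = 161.98 g/mol → mol Na2CrO4 = 11.8 / 161.98 = 0.07285
n = 0.2886 / 0.07285 = 3.96 ≈ 4 → Na2CrO4·4H2O

Na2CrO4·4H2O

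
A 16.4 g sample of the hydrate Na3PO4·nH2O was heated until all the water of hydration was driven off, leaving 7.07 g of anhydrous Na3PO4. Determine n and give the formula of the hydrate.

Na3PO4·12H2O

Mass of water lost = 16.4 − 7.07 = 9.33 g → 9.33 / 18.02 = 0.5178 mol H2O
Molar mass of Na3PO4 = 163.94 g/mol → mol Na3PO4 = 7.07 / 163.94 = 0.04313
n = 0.5178 / 0.04313 = 12.01 ≈ 12 → Na3PO4·12H2O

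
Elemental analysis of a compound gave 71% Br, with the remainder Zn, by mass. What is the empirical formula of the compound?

Assume 100 g: 71 g Br, 29 g Zn.
n(Br) = 71/79.90 = 0.8886, n(Zn) = 29/65.38 = 0.4436
Divide by the smallest (0.4436 mol Zn): Br 2.003, Zn 1.000
Ratio ≈ 2:1, so the empirical formula is Br2Zn

Br2Zn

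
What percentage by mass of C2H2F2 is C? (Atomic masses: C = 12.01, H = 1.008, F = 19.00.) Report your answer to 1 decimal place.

Molar mass = 2(12.01) + 2(1.008) + 2(19.00) = 64.036 g/mol
Mass of C per mole = 2 × 12.01 = 24.020 g
% C = 24.020 / 64.036 × 100 = 37.5%

37.5%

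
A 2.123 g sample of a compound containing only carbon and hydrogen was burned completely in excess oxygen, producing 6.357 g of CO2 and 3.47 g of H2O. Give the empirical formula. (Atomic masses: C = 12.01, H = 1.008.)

mol C = 6.357 / 44.01 = 0.1444; mass C = 0.1444 × 12.01 = 1.735 g
mol H = 2 × (3.47 / 18.02) = 0.3851; mass H = 0.3851 × 1.008 = 0.3882 g
Ratios (÷ 0.1444): C 1.000, H 2.666
Multiply by 3: C 3.00, H 8.00 → C3H8

C3H8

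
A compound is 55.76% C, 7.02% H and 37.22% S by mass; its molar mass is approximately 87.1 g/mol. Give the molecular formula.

C4H6S

Assume 100 g: 55.76 g C, 7.02 g H, 37.22 g S.
C: 55.76 g ÷ 12.01 g/mol = 4.643 mol
H: 7.02 g ÷ 1.008 g/mol = 6.964 mol
S: 37.22 g ÷ 32.07 g/mol = 1.161 mol
Smallest is S at 1.161 mol; normalising gives C 4.000, H 6.001, S 1.000
→ C4H6S
Empirical-formula mass = 86.16 g/mol
n = 87.1 / 86.16 = 1.01 ≈ 1
Molecular formula = empirical formula = C4H6S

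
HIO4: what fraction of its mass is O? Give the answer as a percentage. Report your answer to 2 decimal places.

Molar mass = 1(1.008) + 1(126.90) + 4(16.00) = 191.908 g/mol
Mass of O per mole = 4 × 16.00 = 64.000 g
% O = 64.000 / 191.908 × 100 = 33.35%

33.35%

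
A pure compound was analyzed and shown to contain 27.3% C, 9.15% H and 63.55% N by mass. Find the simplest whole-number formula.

Assume 100 g: 27.3 g C, 9.15 g H, 63.55 g N.
C: 27.3 g ÷ 12.01 g/mol = 2.273 mol
H: 9.15 g ÷ 1.008 g/mol = 9.077 mol
N: 63.55 g ÷ 14.01 g/mol = 4.536 mol
Ratios (÷ 2.273): C 1.000, H 3.993, N 1.996
Ratio ≈ 1:4:2, so the empirical formula is CH4N2

CH4N2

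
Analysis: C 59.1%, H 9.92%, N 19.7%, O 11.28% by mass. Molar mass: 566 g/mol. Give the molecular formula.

Assume 100 g: 59.1 g C, 9.92 g H, 19.7 g N, 11.28 g O.
Moles — C: 59.1 / 12.01 = 4.921 mol; H: 9.92 / 1.008 = 9.841 mol; N: 19.7 / 14.01 = 1.406 mol; O: 11.28 / 16.00 = 0.705 mol
Ratios (÷ 0.705): C 6.980, H 13.959, N 1.995, O 1.000
≈ 7:14:2:1 → C7H14N2O
Empirical-formula mass = 142.20 g/mol
n = 566 / 142.20 = 3.98 ≈ 4
Molecular formula = (C7H14N2O)×4 = C28H56N8O4

C28H56N8O4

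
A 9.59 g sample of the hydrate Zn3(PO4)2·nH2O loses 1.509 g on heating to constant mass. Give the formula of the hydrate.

Zn3(PO4)2·4H2O

Mass of anhydrous Zn3(PO4)2 = 9.59 − 1.509 = 8.081 g
mol H2O = 1.509 / 18.02 = 0.08374
Molar mass of Zn3(PO4)2 = 386.08 g/mol → mol Zn3(PO4)2 = 8.081 / 386.08 = 0.02093
n = 0.08374 / 0.02093 = 4.00 ≈ 4 → Zn3(PO4)2·4H2O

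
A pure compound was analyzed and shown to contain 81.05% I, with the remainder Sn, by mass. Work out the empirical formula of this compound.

Assume 100 g: 81.05 g I, 18.95 g Sn.
Moles — I: 81.05 / 126.90 = 0.6387 mol; Sn: 18.95 / 118.71 = 0.1596 mol
Smallest is Sn at 0.1596 mol; normalising gives I 4.001, Sn 1.000
Ratio ≈ 4:1, so the empirical formula is I4Sn

I4Sn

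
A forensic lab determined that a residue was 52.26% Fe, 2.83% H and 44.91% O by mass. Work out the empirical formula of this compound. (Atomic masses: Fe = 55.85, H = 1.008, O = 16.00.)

Assume 100 g: 52.26 g Fe, 2.83 g H, 44.91 g O.
n(Fe) = 52.26/55.85 = 0.9357, n(H) = 2.83/1.008 = 2.808, n(O) = 44.91/16.00 = 2.807
Ratios (÷ 0.9357): Fe 1.000, H 3.000, O 3.000
→ FeH3O3

FeH3O3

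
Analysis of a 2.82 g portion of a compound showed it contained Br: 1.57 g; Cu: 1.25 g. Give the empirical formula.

BrCu

Moles — Br: 1.57 / 79.90 = 0.01965 mol; Cu: 1.25 / 63.55 = 0.01967 mol
Smallest is Br at 0.01965 mol; normalising gives Br 1.000, Cu 1.001
Ratio ≈ 1:1, so the empirical formula is BrCu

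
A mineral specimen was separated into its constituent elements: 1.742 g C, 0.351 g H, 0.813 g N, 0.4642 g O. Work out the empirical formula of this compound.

C5H12N2O

Moles — C: 1.742 / 12.01 = 0.145 mol; H: 0.351 / 1.008 = 0.3482 mol; N: 0.813 / 14.01 = 0.05803 mol; O: 0.4642 / 16.00 = 0.02901 mol
Smallest is O at 0.02901 mol; normalising gives C 4.999, H 12.002, N 2.000, O 1.000
≈ 5:12:2:1 → C5H12N2O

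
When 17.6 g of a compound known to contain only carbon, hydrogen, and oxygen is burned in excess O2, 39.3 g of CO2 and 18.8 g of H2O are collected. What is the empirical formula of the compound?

C3H7O

mol C = 39.3 / 44.01 = 0.8930; mass C = 0.8930 × 12.01 = 10.72 g
mol H = 2 × (18.8 / 18.02) = 2.087; mass H = 2.087 × 1.008 = 2.103 g
mass O = 17.6 − (12.83) = 4.772 g → mol O = 0.2983
Divide by the smallest (0.2983 mol O): C 2.994, H 6.996, O 1.000
Ratio ≈ 3:7:1, so the empirical formula is C3H7O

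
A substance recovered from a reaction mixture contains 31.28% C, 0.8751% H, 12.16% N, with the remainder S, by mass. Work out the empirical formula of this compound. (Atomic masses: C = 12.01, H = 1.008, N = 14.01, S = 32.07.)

Assume 100 g: 31.28 g C, 0.8751 g H, 12.16 g N, 55.685 g S.
Moles — C: 31.28 / 12.01 = 2.604 mol; H: 0.8751 / 1.008 = 0.8682 mol; N: 12.16 / 14.01 = 0.868 mol; S: 55.685 / 32.07 = 1.736 mol
Smallest is N at 0.868 mol; normalising gives C 3.001, H 1.000, N 1.000, S 2.001
≈ 3:1:1:2 → C3HNS2

C3HNS2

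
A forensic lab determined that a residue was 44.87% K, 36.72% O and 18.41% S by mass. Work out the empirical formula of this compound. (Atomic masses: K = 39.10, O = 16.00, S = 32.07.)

K2O4S

Assume 100 g: 44.87 g K, 36.72 g O, 18.41 g S.
K: 44.87 g ÷ 39.10 g/mol = 1.148 mol
O: 36.72 g ÷ 16.00 g/mol = 2.295 mol
S: 18.41 g ÷ 32.07 g/mol = 0.5741 mol
Divide by the smallest (0.5741 mol S): K 1.999, O 3.998, S 1.000
→ K2O4S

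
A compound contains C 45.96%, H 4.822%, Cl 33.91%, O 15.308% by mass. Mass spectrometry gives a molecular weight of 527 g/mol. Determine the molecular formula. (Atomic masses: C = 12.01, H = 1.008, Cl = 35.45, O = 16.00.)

Assume 100 g: 45.96 g C, 4.822 g H, 33.91 g Cl, 15.308 g O.
Moles — C: 45.96 / 12.01 = 3.827 mol; H: 4.822 / 1.008 = 4.784 mol; Cl: 33.91 / 35.45 = 0.9566 mol; O: 15.308 / 16.00 = 0.9567 mol
Smallest is Cl at 0.9566 mol; normalising gives C 4.001, H 5.001, Cl 1.000, O 1.000
→ C4H5ClO
Empirical-formula mass = 104.53 g/mol
n = 527 / 104.53 = 5.04 ≈ 5
Molecular formula = (C4H5ClO)×5 = C20H25Cl5O5

C20H25Cl5O5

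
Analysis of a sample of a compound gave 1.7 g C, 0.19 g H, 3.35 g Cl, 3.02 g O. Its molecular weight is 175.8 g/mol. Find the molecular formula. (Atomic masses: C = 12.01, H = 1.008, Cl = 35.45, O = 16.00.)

Moles — C: 1.7 / 12.01 = 0.1415 mol; H: 0.19 / 1.008 = 0.1885 mol; Cl: 3.35 / 35.45 = 0.0945 mol; O: 3.02 / 16.00 = 0.1888 mol
Smallest is Cl at 0.0945 mol; normalising gives C 1.498, H 1.995, Cl 1.000, O 1.997
Scaling by 2: C 3.00, H 3.99, Cl 2.00, O 3.99 → C3H4Cl2O4
Empirical-formula mass = 174.96 g/mol
n = 175.8 / 174.96 = 1.00 ≈ 1
Molecular formula = empirical formula = C3H4Cl2O4

C3H4Cl2O4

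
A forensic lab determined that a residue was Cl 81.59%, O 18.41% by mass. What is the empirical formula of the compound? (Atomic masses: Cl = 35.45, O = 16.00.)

Cl2O

Assume 100 g: 81.59 g Cl, 18.41 g O.
n(Cl) = 81.59/35.45 = 2.302, n(O) = 18.41/16.00 = 1.151
Smallest is O at 1.151 mol; normalising gives Cl 2.000, O 1.000
≈ 2:1 → Cl2O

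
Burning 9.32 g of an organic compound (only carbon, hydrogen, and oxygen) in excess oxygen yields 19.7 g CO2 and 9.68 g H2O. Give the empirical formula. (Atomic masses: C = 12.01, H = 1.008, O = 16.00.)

C5H12O2

mol C = 19.7 / 44.01 = 0.4476; mass C = 0.4476 × 12.01 = 5.376 g
mol H = 2 × (9.68 / 18.02) = 1.074; mass H = 1.074 × 1.008 = 1.083 g
mass O = 9.32 − (6.459) = 2.861 g → mol O = 0.1788
Divide by the smallest (0.1788 mol O): C 2.503, H 6.008, O 1.000
Multiply by 2: C 5.01, H 12.02, O 2.00 → C5H12O2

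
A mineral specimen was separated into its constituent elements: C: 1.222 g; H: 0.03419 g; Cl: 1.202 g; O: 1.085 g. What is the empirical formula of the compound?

C: 1.222 g ÷ 12.01 g/mol = 0.1017 mol
H: 0.03419 g ÷ 1.008 g/mol = 0.03392 mol
Cl: 1.202 g ÷ 35.45 g/mol = 0.03391 mol
O: 1.085 g ÷ 16.00 g/mol = 0.06781 mol
Smallest is Cl at 0.03391 mol; normalising gives C 3.001, H 1.000, Cl 1.000, O 2.000
Ratio ≈ 3:1:1:2, so the empirical formula is C3HClO2

C3HClO2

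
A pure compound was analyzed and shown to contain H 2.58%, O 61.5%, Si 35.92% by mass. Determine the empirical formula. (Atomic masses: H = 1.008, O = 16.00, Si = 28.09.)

Assume 100 g: 2.58 g H, 61.5 g O, 35.92 g Si.
H: 2.58 g ÷ 1.008 g/mol = 2.56 mol
O: 61.5 g ÷ 16.00 g/mol = 3.844 mol
Si: 35.92 g ÷ 28.09 g/mol = 1.279 mol
Divide by the smallest (1.279 mol Si): H 2.002, O 3.006, Si 1.000
Ratio ≈ 2:3:1, so the empirical formula is H2O3Si

H2O3Si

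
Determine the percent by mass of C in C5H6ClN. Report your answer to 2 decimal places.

51.97%

Molar mass = 5(12.01) + 6(1.008) + 1(35.45) + 1(14.01) = 115.558 g/mol
Mass of C per mole = 5 × 12.01 = 60.050 g
% C = 60.050 / 115.558 × 100 = 51.97%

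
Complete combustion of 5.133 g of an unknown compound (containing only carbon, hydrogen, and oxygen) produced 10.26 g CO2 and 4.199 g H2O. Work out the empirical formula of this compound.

mol C = 10.26 / 44.01 = 0.2331; mass C = 0.2331 × 12.01 = 2.800 g
mol H = 2 × (4.199 / 18.02) = 0.4660; mass H = 0.4660 × 1.008 = 0.4698 g
mass O = 5.133 − (3.270) = 1.863 g → mol O = 0.1165
Smallest is O at 0.1165 mol; normalising gives C 2.002, H 4.002, O 1.000
≈ 2:4:1 → C2H4O

C2H4O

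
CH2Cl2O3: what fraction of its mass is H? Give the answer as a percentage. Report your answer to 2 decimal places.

Molar mass = 1(12.01) + 2(1.008) + 2(35.45) + 3(16.00) = 132.926 g/mol
Mass of H per mole = 2 × 1.008 = 2.016 g
% H = 2.016 / 132.926 × 100 = 1.52%

1.52%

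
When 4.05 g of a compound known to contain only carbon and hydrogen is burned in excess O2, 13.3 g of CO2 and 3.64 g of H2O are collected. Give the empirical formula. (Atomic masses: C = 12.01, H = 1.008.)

C3H4

mol C = 13.3 / 44.01 = 0.3022; mass C = 0.3022 × 12.01 = 3.629 g
mol H = 2 × (3.64 / 18.02) = 0.4040; mass H = 0.4040 × 1.008 = 0.4072 g
Divide by the smallest (0.3022 mol C): C 1.000, H 1.337
Multiply by 3: C 3.00, H 4.01 → C3H4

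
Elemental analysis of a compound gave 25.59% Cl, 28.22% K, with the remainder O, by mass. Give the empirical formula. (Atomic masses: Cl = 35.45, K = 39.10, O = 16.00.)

ClKO4

Assume 100 g: 25.59 g Cl, 28.22 g K, 46.19 g O.
Moles — Cl: 25.59 / 35.45 = 0.7219 mol; K: 28.22 / 39.10 = 0.7217 mol; O: 46.19 / 16.00 = 2.887 mol
Divide by the smallest (0.7217 mol K): Cl 1.000, K 1.000, O 4.000
→ ClKO4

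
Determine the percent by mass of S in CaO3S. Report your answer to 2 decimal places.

Molar mass = 1(40.08) + 3(16.00) + 1(32.07) = 120.150 g/mol
Mass of S per mole = 1 × 32.07 = 32.070 g
% S = 32.070 / 120.150 × 100 = 26.69%

26.69%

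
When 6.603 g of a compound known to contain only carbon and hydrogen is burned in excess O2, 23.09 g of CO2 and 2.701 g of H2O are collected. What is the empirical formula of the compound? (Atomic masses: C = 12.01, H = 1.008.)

C7H4

mol C = 23.09 / 44.01 = 0.5247; mass C = 0.5247 × 12.01 = 6.301 g
mol H = 2 × (2.701 / 18.02) = 0.2998; mass H = 0.2998 × 1.008 = 0.3022 g
Ratios (÷ 0.2998): C 1.750, H 1.000
Multiply by 4: C 7.00, H 4.00 → C7H4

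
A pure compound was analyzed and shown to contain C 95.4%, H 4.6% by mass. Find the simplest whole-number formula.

C7H4

Assume 100 g: 95.4 g C, 4.6 g H.
n(C) = 95.4/12.01 = 7.943, n(H) = 4.6/1.008 = 4.563
Divide by the smallest (4.563 mol H): C 1.741, H 1.000
Scaling by 4: C 6.96, H 4.00 → C7H4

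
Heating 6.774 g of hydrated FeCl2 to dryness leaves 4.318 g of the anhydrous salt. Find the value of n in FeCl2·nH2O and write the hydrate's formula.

FeCl2·4H2O

Mass of water lost = 6.774 − 4.318 = 2.456 g → 2.456 / 18.02 = 0.1363 mol H2O
Molar mass of FeCl2 = 126.75 g/mol → mol FeCl2 = 4.318 / 126.75 = 0.03407
n = 0.1363 / 0.03407 = 4.00 ≈ 4 → FeCl2·4H2O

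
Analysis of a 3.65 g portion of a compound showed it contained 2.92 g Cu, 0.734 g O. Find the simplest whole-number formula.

CuO

Cu: 2.92 g ÷ 63.55 g/mol = 0.04595 mol
O: 0.734 g ÷ 16.00 g/mol = 0.04587 mol
Ratios (÷ 0.04587): Cu 1.002, O 1.000
→ CuO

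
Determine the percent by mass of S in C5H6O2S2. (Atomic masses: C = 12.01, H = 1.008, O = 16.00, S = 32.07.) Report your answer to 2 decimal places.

39.53%

Molar mass = 5(12.01) + 6(1.008) + 2(16.00) + 2(32.07) = 162.238 g/mol
Mass of S per mole = 2 × 32.07 = 64.140 g
% S = 64.140 / 162.238 × 100 = 39.53%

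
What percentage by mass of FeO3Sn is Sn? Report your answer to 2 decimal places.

Molar mass = 1(55.85) + 3(16.00) + 1(118.71) = 222.560 g/mol
Mass of Sn per mole = 1 × 118.71 = 118.710 g
% Sn = 118.710 / 222.560 × 100 = 53.34%

53.34%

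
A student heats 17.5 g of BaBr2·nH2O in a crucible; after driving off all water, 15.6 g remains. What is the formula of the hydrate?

Mass of water lost = 17.5 − 15.6 = 1.9 g → 1.9 / 18.02 = 0.1054 mol H2O
Molar mass of BaBr2 = 297.13 g/mol → mol BaBr2 = 15.6 / 297.13 = 0.0525
n = 0.1054 / 0.0525 = 2.01 ≈ 2 → BaBr2·2H2O

BaBr2·2H2O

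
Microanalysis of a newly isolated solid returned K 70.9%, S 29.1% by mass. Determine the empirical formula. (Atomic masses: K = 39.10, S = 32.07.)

K2S

Assume 100 g: 70.9 g K, 29.1 g S.
n(K) = 70.9/39.10 = 1.813, n(S) = 29.1/32.07 = 0.9074
Ratios (÷ 0.9074): K 1.998, S 1.000
≈ 2:1 → K2S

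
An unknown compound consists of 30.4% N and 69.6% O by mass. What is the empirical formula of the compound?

NO2

Assume 100 g: 30.4 g N, 69.6 g O.
Moles — N: 30.4 / 14.01 = 2.17 mol; O: 69.6 / 16.00 = 4.35 mol
Divide by the smallest (2.17 mol N): N 1.000, O 2.005
Ratio ≈ 1:2, so the empirical formula is NO2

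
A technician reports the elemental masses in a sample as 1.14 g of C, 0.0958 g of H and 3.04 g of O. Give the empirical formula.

CHO2

Moles — C: 1.14 / 12.01 = 0.09492 mol; H: 0.0958 / 1.008 = 0.09504 mol; O: 3.04 / 16.00 = 0.19 mol
Ratios (÷ 0.09492): C 1.000, H 1.001, O 2.002
Ratio ≈ 1:1:2, so the empirical formula is CHO2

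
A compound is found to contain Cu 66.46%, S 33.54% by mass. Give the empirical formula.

Assume 100 g: 66.46 g Cu, 33.54 g S.
Moles — Cu: 66.46 / 63.55 = 1.046 mol; S: 33.54 / 32.07 = 1.046 mol
Ratios (÷ 1.046): Cu 1.000, S 1.000
→ CuS

CuS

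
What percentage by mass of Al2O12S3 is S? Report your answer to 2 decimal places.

Molar mass = 2(26.98) + 12(16.00) + 3(32.07) = 342.170 g/mol
Mass of S per mole = 3 × 32.07 = 96.210 g
% S = 96.210 / 342.170 × 100 = 28.12%

28.12%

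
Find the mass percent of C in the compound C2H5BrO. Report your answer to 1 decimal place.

Molar mass = 2(12.01) + 5(1.008) + 1(79.90) + 1(16.00) = 124.960 g/mol
Mass of C per mole = 2 × 12.01 = 24.020 g
% C = 24.020 / 124.960 × 100 = 19.2%

19.2%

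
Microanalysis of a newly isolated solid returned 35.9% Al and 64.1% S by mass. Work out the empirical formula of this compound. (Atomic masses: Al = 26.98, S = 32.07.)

Al2S3

Assume 100 g: 35.9 g Al, 64.1 g S.
Al: 35.9 g ÷ 26.98 g/mol = 1.331 mol
S: 64.1 g ÷ 32.07 g/mol = 1.999 mol
Smallest is Al at 1.331 mol; normalising gives Al 1.000, S 1.502
Multiply by 2: Al 2.00, S 3.00 → Al2S3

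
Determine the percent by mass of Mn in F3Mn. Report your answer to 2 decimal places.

49.08%

Molar mass = 3(19.00) + 1(54.94) = 111.940 g/mol
Mass of Mn per mole = 1 × 54.94 = 54.940 g
% Mn = 54.940 / 111.940 × 100 = 49.08%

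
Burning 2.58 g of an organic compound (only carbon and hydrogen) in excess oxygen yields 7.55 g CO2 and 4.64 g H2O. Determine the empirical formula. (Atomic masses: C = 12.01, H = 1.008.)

CH3

mol C = 7.55 / 44.01 = 0.1716; mass C = 0.1716 × 12.01 = 2.060 g
mol H = 2 × (4.64 / 18.02) = 0.5150; mass H = 0.5150 × 1.008 = 0.5191 g
Divide by the smallest (0.1716 mol C): C 1.000, H 3.002
≈ 1:3 → CH3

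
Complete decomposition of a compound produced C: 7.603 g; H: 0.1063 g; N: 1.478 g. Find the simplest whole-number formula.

n(C) = 7.603/12.01 = 0.6331, n(H) = 0.1063/1.008 = 0.1055, n(N) = 1.478/14.01 = 0.1055
Ratios (÷ 0.1055): C 6.003, H 1.000, N 1.000
→ C6HN

C6HN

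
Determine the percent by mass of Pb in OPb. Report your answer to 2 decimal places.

Molar mass = 1(16.00) + 1(207.2) = 223.200 g/mol
Mass of Pb per mole = 1 × 207.2 = 207.200 g
% Pb = 207.200 / 223.200 × 100 = 92.83%

92.83%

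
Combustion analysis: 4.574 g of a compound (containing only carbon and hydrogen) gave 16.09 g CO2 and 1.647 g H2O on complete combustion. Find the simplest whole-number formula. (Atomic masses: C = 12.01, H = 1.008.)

C2H

mol C = 16.09 / 44.01 = 0.3656; mass C = 0.3656 × 12.01 = 4.391 g
mol H = 2 × (1.647 / 18.02) = 0.1828; mass H = 0.1828 × 1.008 = 0.1843 g
Smallest is H at 0.1828 mol; normalising gives C 2.000, H 1.000
≈ 2:1 → C2H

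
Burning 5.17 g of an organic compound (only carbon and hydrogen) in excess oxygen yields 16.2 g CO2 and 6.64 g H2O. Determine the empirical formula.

mol C = 16.2 / 44.01 = 0.3681; mass C = 0.3681 × 12.01 = 4.421 g
mol H = 2 × (6.64 / 18.02) = 0.7370; mass H = 0.7370 × 1.008 = 0.7429 g
Smallest is C at 0.3681 mol; normalising gives C 1.000, H 2.002
Ratio ≈ 1:2, so the empirical formula is CH2

CH2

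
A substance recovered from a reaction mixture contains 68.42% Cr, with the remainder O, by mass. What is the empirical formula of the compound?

Assume 100 g: 68.42 g Cr, 31.58 g O.
Moles — Cr: 68.42 / 52.00 = 1.316 mol; O: 31.58 / 16.00 = 1.974 mol
Divide by the smallest (1.316 mol Cr): Cr 1.000, O 1.500
Scaling by 2: Cr 2.00, O 3.00 → Cr2O3

Cr2O3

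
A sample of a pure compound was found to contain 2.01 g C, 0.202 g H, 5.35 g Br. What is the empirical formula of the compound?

Moles — C: 2.01 / 12.01 = 0.1674 mol; H: 0.202 / 1.008 = 0.2004 mol; Br: 5.35 / 79.90 = 0.06696 mol
Divide by the smallest (0.06696 mol Br): C 2.499, H 2.993, Br 1.000
×2: C 5.00, H 5.99, Br 2.00 → C5H6Br2

C5H6Br2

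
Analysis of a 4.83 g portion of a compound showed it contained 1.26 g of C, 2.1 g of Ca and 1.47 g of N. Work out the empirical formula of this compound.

Moles — C: 1.26 / 12.01 = 0.1049 mol; Ca: 2.1 / 40.08 = 0.0524 mol; N: 1.47 / 14.01 = 0.1049 mol
Divide by the smallest (0.0524 mol Ca): C 2.002, Ca 1.000, N 2.003
→ C2CaN2

C2CaN2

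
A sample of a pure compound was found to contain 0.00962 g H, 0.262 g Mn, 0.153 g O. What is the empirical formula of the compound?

n(H) = 0.00962/1.008 = 0.009544, n(Mn) = 0.262/54.94 = 0.004769, n(O) = 0.153/16.00 = 0.009562
Divide by the smallest (0.004769 mol Mn): H 2.001, Mn 1.000, O 2.005
≈ 2:1:2 → H2MnO2

H2MnO2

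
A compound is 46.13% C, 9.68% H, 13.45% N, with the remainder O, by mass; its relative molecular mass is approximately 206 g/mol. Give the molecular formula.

Assume 100 g: 46.13 g C, 9.68 g H, 13.45 g N, 30.74 g O.
Moles — C: 46.13 / 12.01 = 3.841 mol; H: 9.68 / 1.008 = 9.603 mol; N: 13.45 / 14.01 = 0.96 mol; O: 30.74 / 16.00 = 1.921 mol
Ratios (÷ 0.96): C 4.001, H 10.003, N 1.000, O 2.001
≈ 4:10:1:2 → C4H10NO2
Empirical-formula mass = 104.13 g/mol
n = 206 / 104.13 = 1.98 ≈ 2
Molecular formula = (C4H10NO2)×2 = C8H20N2O4

C8H20N2O4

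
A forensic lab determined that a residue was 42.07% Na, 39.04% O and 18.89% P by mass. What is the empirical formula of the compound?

Assume 100 g: 42.07 g Na, 39.04 g O, 18.89 g P.
Na: 42.07 g ÷ 22.99 g/mol = 1.83 mol
O: 39.04 g ÷ 16.00 g/mol = 2.44 mol
P: 18.89 g ÷ 30.97 g/mol = 0.6099 mol
Divide by the smallest (0.6099 mol P): Na 3.000, O 4.000, P 1.000
≈ 3:4:1 → Na3O4P

Na3O4P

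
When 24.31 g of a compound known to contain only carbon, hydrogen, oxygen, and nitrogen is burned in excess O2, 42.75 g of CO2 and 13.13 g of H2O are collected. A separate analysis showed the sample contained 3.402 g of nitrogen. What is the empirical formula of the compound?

mol C = 42.75 / 44.01 = 0.9714; mass C = 0.9714 × 12.01 = 11.67 g
mol H = 2 × (13.13 / 18.02) = 1.457; mass H = 1.457 × 1.008 = 1.469 g
mol N = 3.402 / 14.01 = 0.2428
mass O = 24.31 − (16.54) = 7.773 g → mol O = 0.4858
Divide by the smallest (0.2428 mol N): C 4.000, H 6.001, N 1.000, O 2.001
Ratio ≈ 4:6:1:2, so the empirical formula is C4H6NO2

C4H6NO2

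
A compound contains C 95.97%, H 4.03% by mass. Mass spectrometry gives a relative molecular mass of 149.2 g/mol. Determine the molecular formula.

C12H6

Assume 100 g: 95.97 g C, 4.03 g H.
C: 95.97 g ÷ 12.01 g/mol = 7.991 mol
H: 4.03 g ÷ 1.008 g/mol = 3.998 mol
Divide by the smallest (3.998 mol H): C 1.999, H 1.000
Ratio ≈ 2:1, so the empirical formula is C2H
Empirical-formula mass = 25.03 g/mol
n = 149.2 / 25.03 = 5.96 ≈ 6
Molecular formula = (C2H)×6 = C12H6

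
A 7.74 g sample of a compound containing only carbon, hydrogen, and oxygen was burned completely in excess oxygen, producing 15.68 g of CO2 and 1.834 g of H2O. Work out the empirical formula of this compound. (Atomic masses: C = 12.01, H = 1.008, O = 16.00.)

mol C = 15.68 / 44.01 = 0.3563; mass C = 0.3563 × 12.01 = 4.279 g
mol H = 2 × (1.834 / 18.02) = 0.2036; mass H = 0.2036 × 1.008 = 0.2052 g
mass O = 7.74 − (4.484) = 3.256 g → mol O = 0.2035
Divide by the smallest (0.2035 mol O): C 1.751, H 1.000, O 1.000
Multiply by 4: C 7.00, H 4.00, O 4.00 → C7H4O4

C7H4O4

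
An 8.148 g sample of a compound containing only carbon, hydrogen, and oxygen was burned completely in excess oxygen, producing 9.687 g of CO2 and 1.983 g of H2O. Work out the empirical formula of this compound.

mol C = 9.687 / 44.01 = 0.2201; mass C = 0.2201 × 12.01 = 2.644 g
mol H = 2 × (1.983 / 18.02) = 0.2201; mass H = 0.2201 × 1.008 = 0.2218 g
mass O = 8.148 − (2.865) = 5.283 g → mol O = 0.3302
Ratios (÷ 0.2201): C 1.000, H 1.000, O 1.500
Multiply by 2: C 2.00, H 2.00, O 3.00 → C2H2O3

C2H2O3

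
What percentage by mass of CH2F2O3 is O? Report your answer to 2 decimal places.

Molar mass = 1(12.01) + 2(1.008) + 2(19.00) + 3(16.00) = 100.026 g/mol
Mass of O per mole = 3 × 16.00 = 48.000 g
% O = 48.000 / 100.026 × 100 = 47.99%

47.99%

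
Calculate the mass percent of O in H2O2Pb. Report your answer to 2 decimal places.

Molar mass = 2(1.008) + 2(16.00) + 1(207.2) = 241.216 g/mol
Mass of O per mole = 2 × 16.00 = 32.000 g
% O = 32.000 / 241.216 × 100 = 13.27%

13.27%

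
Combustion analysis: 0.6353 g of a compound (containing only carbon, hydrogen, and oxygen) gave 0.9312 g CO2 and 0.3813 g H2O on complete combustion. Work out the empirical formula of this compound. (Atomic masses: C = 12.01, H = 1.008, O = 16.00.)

mol C = 0.9312 / 44.01 = 0.02116; mass C = 0.02116 × 12.01 = 0.2541 g
mol H = 2 × (0.3813 / 18.02) = 0.04232; mass H = 0.04232 × 1.008 = 0.04266 g
mass O = 0.6353 − (0.2968) = 0.3385 g → mol O = 0.02116
Divide by the smallest (0.02116 mol O): C 1.000, H 2.000, O 1.000
Ratio ≈ 1:2:1, so the empirical formula is CH2O

CH2O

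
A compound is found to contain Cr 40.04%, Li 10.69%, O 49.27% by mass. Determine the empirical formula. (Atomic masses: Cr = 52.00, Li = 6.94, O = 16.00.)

CrLi2O4

Assume 100 g: 40.04 g Cr, 10.69 g Li, 49.27 g O.
Moles — Cr: 40.04 / 52.00 = 0.77 mol; Li: 10.69 / 6.94 = 1.54 mol; O: 49.27 / 16.00 = 3.079 mol
Ratios (÷ 0.77): Cr 1.000, Li 2.000, O 3.999
Ratio ≈ 1:2:4, so the empirical formula is CrLi2O4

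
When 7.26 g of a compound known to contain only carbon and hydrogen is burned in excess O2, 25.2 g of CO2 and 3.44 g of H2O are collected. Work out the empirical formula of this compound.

mol C = 25.2 / 44.01 = 0.5726; mass C = 0.5726 × 12.01 = 6.877 g
mol H = 2 × (3.44 / 18.02) = 0.3818; mass H = 0.3818 × 1.008 = 0.3849 g
Ratios (÷ 0.3818): C 1.500, H 1.000
Multiply by 2: C 3.00, H 2.00 → C3H2

C3H2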